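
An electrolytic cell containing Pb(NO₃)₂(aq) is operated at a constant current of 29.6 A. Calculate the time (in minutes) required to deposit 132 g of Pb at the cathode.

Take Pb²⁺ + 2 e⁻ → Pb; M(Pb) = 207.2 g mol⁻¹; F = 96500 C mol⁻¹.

n(Pb) = m/M = 132 / 207.2 = 0.6371 mol.
Each Pb atom requires 2 electrons, so n(e⁻) = 2 × 0.6371 = 1.274 mol.
Q = n(e⁻)·F = 1.274 × 96500 = 123000 C.
t = Q/I = 123000 / 29.60 A = 4154 s = 69.2 min.

69.2 min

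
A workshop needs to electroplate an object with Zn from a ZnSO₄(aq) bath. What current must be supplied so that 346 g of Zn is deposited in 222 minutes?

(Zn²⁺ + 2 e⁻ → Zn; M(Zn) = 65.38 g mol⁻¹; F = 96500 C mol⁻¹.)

n(Zn) = 346 / 65.38 = 5.292 mol.
n(e⁻) = 2 × 5.292 = 10.58 mol.
Q = n(e⁻)·F = 10.58 × 96500 = 1021000 C.
I = Q/t = 1021000 / 13320 s = 76.7 A.

76.7 A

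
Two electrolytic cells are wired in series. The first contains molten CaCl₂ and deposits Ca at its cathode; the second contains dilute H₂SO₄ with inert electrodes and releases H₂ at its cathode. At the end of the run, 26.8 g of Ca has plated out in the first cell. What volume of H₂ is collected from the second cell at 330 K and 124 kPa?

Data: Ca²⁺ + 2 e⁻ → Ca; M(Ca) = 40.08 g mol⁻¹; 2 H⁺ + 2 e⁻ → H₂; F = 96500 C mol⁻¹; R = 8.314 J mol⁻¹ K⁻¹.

n(Ca) = 26.8 / 40.08 = 0.6687 mol, so n(e⁻) = 2 × 0.6687 = 1.337 mol.
The cells are in series, so the same 1.337 mol of electrons passes through the second cell.
2 H⁺ + 2 e⁻ → H₂ — 2 mol e⁻ per mol H₂, so n(H₂) = 1.337/2 = 0.6687 mol.
V = nRT/P = (0.6687 × 8.314 × 330) / (124 × 10³) = 0.0148 m³ = 14.8 L.

14.8 L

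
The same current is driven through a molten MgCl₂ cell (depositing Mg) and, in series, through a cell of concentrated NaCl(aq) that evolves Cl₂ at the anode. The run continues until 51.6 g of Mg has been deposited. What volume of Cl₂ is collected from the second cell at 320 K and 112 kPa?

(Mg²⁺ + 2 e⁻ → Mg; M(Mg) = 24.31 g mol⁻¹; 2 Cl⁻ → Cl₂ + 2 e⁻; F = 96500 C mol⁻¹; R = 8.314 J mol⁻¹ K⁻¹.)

50.4 L

n(Mg) = 51.6 / 24.31 = 2.123 mol, so n(e⁻) = 2 × 2.123 = 4.245 mol.
The cells are in series, so the same 4.245 mol of electrons passes through the second cell.
2 Cl⁻ → Cl₂ + 2 e⁻ — 2 mol e⁻ per mol Cl₂, so n(Cl₂) = 4.245/2 = 2.123 mol.
V = nRT/P = (2.123 × 8.314 × 320) / (112 × 10³) = 0.0504 m³ = 50.4 L.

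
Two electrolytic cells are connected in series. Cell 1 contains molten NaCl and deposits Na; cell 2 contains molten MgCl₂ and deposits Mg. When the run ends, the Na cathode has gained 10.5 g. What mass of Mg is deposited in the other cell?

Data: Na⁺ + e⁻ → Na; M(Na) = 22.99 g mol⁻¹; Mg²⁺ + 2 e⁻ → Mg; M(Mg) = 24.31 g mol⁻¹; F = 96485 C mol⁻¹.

5.55 g

n(Na) = 10.5 / 22.99 = 0.4567 mol.
Since Na⁺ + e⁻ → Na, n(e⁻) passed = 1 × 0.4567 = 0.4567 mol.
Cells in series carry the same charge, so the same 0.4567 mol of electrons passes through cell 2.
Mg²⁺ + 2 e⁻ → Mg, so n(Mg) = 0.4567 / 2 = 0.2284 mol.
m(Mg) = 0.2284 × 24.31 = 5.55 g.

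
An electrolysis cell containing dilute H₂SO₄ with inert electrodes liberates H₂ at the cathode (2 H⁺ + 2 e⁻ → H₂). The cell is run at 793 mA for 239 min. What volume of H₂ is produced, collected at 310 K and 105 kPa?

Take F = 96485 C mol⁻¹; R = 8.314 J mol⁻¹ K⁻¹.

Q = I·t = 0.7930 A × 14340 s = 11370 C.
n(e⁻) = Q/F = 11370 / 96485 = 0.1179 mol.
2 electrons are transferred per H₂ molecule, so n(H₂) = 0.1179 / 2 = 0.05893 mol.
V = nRT/P = (0.05893 × 8.314 × 310) / (105 × 10³ Pa) = 0.00145 m³ = 1.45 L.

1.45 L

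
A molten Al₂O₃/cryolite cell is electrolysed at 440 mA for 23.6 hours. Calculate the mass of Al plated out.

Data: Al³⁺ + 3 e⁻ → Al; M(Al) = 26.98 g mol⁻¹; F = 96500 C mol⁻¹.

Q = I·t = 0.4400 A × 84960 s = 37380 C.
n(e⁻) = Q/F = 37380 / 96500 = 0.3874 mol.
Al³⁺ + 3 e⁻ → Al, so n(Al) = n(e⁻)/3 = 0.1291 mol.
m = n·M = 0.1291 × 26.98 = 3.48 g.

3.48 g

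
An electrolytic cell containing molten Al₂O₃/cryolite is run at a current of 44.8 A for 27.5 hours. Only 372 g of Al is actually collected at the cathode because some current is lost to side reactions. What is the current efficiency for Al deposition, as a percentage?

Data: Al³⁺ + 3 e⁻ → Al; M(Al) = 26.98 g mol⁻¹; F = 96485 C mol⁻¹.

90.0 %

Q = I·t = 44.80 × 99000 = 4435000 C; n(e⁻) = 4435000/96485 = 45.97 mol.
Theoretical n(Al) = n(e⁻)/3 = 15.32 mol, i.e. m_theo = 15.32 × 26.98 = 413.4 g.
Efficiency = m_actual / m_theo = 372 / 413.4 = 90.0 %.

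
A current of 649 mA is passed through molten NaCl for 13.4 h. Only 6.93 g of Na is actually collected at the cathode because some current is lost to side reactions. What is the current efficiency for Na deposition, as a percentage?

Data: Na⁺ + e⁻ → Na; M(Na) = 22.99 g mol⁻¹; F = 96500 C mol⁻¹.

92.9 %

Q = I·t = 0.6490 × 48240 = 31310 C; n(e⁻) = 31310/96500 = 0.3244 mol.
Theoretical n(Na) = n(e⁻)/1 = 0.3244 mol, i.e. m_theo = 0.3244 × 22.99 = 7.459 g.
Efficiency = m_actual / m_theo = 6.93 / 7.459 = 92.9 %.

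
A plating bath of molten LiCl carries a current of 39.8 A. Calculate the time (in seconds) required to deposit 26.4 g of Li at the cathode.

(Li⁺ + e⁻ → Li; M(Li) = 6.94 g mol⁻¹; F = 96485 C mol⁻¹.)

9220 s

n(Li) = m/M = 26.4 / 6.94 = 3.804 mol.
Each Li atom requires 1 electron, so n(e⁻) = 1 × 3.804 = 3.804 mol.
Q = n(e⁻)·F = 3.804 × 96485 = 367000 C.
t = Q/I = 367000 / 39.80 A = 9222 s.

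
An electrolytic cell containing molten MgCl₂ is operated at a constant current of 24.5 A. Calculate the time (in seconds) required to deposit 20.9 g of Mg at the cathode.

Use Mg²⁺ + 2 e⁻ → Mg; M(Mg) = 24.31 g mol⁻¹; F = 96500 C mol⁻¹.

6770 s

n(Mg) = m/M = 20.9 / 24.31 = 0.8597 mol.
Each Mg atom requires 2 electrons, so n(e⁻) = 2 × 0.8597 = 1.719 mol.
Q = n(e⁻)·F = 1.719 × 96500 = 165900 C.
t = Q/I = 165900 / 24.50 A = 6773 s.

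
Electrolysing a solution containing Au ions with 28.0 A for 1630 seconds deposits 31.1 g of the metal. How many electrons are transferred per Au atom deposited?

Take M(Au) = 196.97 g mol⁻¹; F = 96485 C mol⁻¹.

Q = I·t = 28.00 A × 1630.0 s = 45640 C, so n(e⁻) = 45640/96485 = 0.4730 mol.
n(Au) deposited = 31.1 / 196.97 = 0.1579 mol.
Electrons per atom = n(e⁻)/n(Au) = 0.4730 / 0.1579 = 3.00 ≈ 3, so the ion is Au³⁺.

3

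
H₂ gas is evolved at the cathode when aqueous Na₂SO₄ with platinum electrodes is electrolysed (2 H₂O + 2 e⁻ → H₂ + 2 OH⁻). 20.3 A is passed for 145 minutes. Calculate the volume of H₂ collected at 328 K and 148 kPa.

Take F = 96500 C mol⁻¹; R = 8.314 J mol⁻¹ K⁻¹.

16.9 L

Q = I·t = 20.30 A × 8700.0 s = 176600 C.
n(e⁻) = Q/F = 176600 / 96500 = 1.830 mol.
2 electrons are transferred per H₂ molecule, so n(H₂) = 1.830 / 2 = 0.9151 mol.
V = nRT/P = (0.9151 × 8.314 × 328) / (148 × 10³ Pa) = 0.0169 m³ = 16.9 L.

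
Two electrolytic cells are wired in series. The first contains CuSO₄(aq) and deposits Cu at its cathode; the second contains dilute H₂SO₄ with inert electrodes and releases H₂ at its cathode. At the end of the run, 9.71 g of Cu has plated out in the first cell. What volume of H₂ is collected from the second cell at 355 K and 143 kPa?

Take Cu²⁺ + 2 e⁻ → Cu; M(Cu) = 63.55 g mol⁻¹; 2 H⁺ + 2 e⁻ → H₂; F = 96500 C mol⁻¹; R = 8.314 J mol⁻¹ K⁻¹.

n(Cu) = 9.71 / 63.55 = 0.1528 mol, so n(e⁻) = 2 × 0.1528 = 0.3056 mol.
The cells are in series, so the same 0.3056 mol of electrons passes through the second cell.
2 H⁺ + 2 e⁻ → H₂ — 2 mol e⁻ per mol H₂, so n(H₂) = 0.3056/2 = 0.1528 mol.
V = nRT/P = (0.1528 × 8.314 × 355) / (143 × 10³) = 0.00315 m³ = 3.15 L.

3.15 L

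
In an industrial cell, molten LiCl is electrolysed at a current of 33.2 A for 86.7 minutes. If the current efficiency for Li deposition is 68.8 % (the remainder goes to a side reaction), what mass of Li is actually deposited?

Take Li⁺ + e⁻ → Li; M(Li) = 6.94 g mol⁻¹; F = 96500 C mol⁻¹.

8.55 g

Q = I·t = 33.20 × 5202.0 = 172700 C.
n(e⁻) = 172700/96500 = 1.790 mol; theoretically n(Li) = 1.790/1 = 1.790 mol, m_theo = 12.42 g.
At 68.8 % efficiency, m_actual = 0.688 × 12.42 = 8.55 g.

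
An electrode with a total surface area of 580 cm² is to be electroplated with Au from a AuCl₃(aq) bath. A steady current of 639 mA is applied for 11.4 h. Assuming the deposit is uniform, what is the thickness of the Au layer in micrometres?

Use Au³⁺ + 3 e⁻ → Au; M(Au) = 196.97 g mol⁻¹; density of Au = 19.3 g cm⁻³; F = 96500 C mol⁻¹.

Q = I·t = 0.6390 × 41040 = 26220 C; n(e⁻) = 0.2718 mol.
n(Au) = n(e⁻)/3 = 0.09059 mol, so m = 0.09059 × 196.97 = 17.84 g.
Volume = m/ρ = 17.84 / 19.3 = 0.9245 cm³.
Thickness = V/A = 0.9245 / 580 = 0.00159 cm = 15.9 μm.

15.9 μm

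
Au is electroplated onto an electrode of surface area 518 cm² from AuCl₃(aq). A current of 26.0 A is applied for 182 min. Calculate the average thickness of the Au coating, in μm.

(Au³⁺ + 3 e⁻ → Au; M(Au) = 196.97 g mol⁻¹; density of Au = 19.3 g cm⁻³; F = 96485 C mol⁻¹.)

Q = I·t = 26.00 × 10920 = 283900 C; n(e⁻) = 2.943 mol.
n(Au) = n(e⁻)/3 = 0.9809 mol, so m = 0.9809 × 196.97 = 193.2 g.
Volume = m/ρ = 193.2 / 19.3 = 10.01 cm³.
Thickness = V/A = 10.01 / 518 = 0.0193 cm = 193 μm.

193 μm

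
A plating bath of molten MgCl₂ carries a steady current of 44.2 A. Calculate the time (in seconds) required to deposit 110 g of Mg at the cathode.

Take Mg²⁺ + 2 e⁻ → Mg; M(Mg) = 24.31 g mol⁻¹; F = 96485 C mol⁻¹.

n(Mg) = m/M = 110 / 24.31 = 4.525 mol.
Each Mg atom requires 2 electrons, so n(e⁻) = 2 × 4.525 = 9.050 mol.
Q = n(e⁻)·F = 9.050 × 96485 = 873200 C.
t = Q/I = 873200 / 44.20 A = 19750 s.

19800 s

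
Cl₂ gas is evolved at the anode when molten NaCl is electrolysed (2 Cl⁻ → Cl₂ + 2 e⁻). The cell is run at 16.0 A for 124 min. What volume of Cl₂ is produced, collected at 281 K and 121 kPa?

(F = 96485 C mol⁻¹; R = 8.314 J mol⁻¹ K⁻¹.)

Q = I·t = 16.00 A × 7440.0 s = 119000 C.
n(e⁻) = Q/F = 119000 / 96485 = 1.234 mol.
2 electrons are transferred per Cl₂ molecule, so n(Cl₂) = 1.234 / 2 = 0.6169 mol.
V = nRT/P = (0.6169 × 8.314 × 281) / (121 × 10³ Pa) = 0.0119 m³ = 11.9 L.

11.9 L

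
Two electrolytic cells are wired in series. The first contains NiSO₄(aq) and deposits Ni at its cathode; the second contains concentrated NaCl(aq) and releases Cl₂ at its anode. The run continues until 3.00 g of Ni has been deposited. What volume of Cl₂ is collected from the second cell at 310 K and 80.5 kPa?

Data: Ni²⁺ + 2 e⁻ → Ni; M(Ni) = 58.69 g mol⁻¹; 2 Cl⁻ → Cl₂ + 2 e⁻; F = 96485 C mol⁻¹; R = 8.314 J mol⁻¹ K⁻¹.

n(Ni) = 3.00 / 58.69 = 0.05112 mol, so n(e⁻) = 2 × 0.05112 = 0.1022 mol.
The cells are in series, so the same 0.1022 mol of electrons passes through the second cell.
2 Cl⁻ → Cl₂ + 2 e⁻ — 2 mol e⁻ per mol Cl₂, so n(Cl₂) = 0.1022/2 = 0.05112 mol.
V = nRT/P = (0.05112 × 8.314 × 310) / (80.5 × 10³) = 0.00164 m³ = 1.64 L.

1.64 L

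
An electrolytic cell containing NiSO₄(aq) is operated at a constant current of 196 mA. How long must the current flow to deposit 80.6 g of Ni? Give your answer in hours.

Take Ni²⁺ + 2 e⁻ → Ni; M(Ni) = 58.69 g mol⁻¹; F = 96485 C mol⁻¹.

n(Ni) = m/M = 80.6 / 58.69 = 1.373 mol.
Each Ni atom requires 2 electrons, so n(e⁻) = 2 × 1.373 = 2.747 mol.
Q = n(e⁻)·F = 2.747 × 96485 = 265000 C.
t = Q/I = 265000 / 0.1960 A = 1352000 s = 376 h.

376 h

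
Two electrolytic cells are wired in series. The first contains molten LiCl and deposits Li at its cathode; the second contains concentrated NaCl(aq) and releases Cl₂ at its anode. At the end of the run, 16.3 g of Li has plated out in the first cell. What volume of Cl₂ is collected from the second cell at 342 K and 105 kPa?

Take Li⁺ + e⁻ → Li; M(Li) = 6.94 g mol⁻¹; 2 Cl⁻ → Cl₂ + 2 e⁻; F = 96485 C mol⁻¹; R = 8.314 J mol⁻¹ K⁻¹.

n(Li) = 16.3 / 6.94 = 2.349 mol, so n(e⁻) = 1 × 2.349 = 2.349 mol.
The cells are in series, so the same 2.349 mol of electrons passes through the second cell.
2 Cl⁻ → Cl₂ + 2 e⁻ — 2 mol e⁻ per mol Cl₂, so n(Cl₂) = 2.349/2 = 1.174 mol.
V = nRT/P = (1.174 × 8.314 × 342) / (105 × 10³) = 0.0318 m³ = 31.8 L.

31.8 L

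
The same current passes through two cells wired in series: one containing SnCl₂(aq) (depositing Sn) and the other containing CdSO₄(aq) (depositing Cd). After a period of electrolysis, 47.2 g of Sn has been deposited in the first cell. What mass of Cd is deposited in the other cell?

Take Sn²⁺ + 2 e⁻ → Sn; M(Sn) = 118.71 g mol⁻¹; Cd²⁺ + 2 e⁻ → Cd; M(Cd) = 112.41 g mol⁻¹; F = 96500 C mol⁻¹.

n(Sn) = 47.2 / 118.71 = 0.3976 mol.
Since Sn²⁺ + 2 e⁻ → Sn, n(e⁻) passed = 2 × 0.3976 = 0.7952 mol.
Cells in series carry the same charge, so the same 0.7952 mol of electrons passes through cell 2.
Cd²⁺ + 2 e⁻ → Cd, so n(Cd) = 0.7952 / 2 = 0.3976 mol.
m(Cd) = 0.3976 × 112.41 = 44.7 g.

44.7 g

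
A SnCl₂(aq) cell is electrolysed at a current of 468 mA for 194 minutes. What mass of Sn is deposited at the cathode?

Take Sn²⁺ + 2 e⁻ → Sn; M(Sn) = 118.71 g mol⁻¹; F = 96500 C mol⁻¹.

3.35 g

Q = I·t = 0.4680 A × 11640 s = 5448 C.
n(e⁻) = Q/F = 5448 / 96500 = 0.05645 mol.
Sn²⁺ + 2 e⁻ → Sn, so n(Sn) = n(e⁻)/2 = 0.02823 mol.
m = n·M = 0.02823 × 118.71 = 3.35 g.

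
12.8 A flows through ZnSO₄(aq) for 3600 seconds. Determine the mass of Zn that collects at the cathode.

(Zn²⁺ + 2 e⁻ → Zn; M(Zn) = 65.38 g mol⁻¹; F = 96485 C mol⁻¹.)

Q = I·t = 12.80 A × 3600.0 s = 46080 C.
n(e⁻) = Q/F = 46080 / 96485 = 0.4776 mol.
Zn²⁺ + 2 e⁻ → Zn, so n(Zn) = n(e⁻)/2 = 0.2388 mol.
m = n·M = 0.2388 × 65.38 = 15.6 g.

15.6 g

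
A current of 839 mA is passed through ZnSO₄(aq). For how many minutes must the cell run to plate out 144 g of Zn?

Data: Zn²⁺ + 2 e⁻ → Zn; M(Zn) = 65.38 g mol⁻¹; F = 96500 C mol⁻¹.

n(Zn) = m/M = 144 / 65.38 = 2.203 mol.
Each Zn atom requires 2 electrons, so n(e⁻) = 2 × 2.203 = 4.405 mol.
Q = n(e⁻)·F = 4.405 × 96500 = 425100 C.
t = Q/I = 425100 / 0.8390 A = 506700 s = 8440 min.

8440 min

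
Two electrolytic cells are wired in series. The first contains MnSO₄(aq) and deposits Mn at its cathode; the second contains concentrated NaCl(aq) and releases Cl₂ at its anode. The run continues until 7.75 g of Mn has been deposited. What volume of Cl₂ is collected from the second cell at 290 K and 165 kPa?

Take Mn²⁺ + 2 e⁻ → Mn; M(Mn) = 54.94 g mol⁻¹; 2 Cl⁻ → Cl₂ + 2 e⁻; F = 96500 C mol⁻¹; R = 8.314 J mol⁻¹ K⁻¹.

2.06 L

n(Mn) = 7.75 / 54.94 = 0.1411 mol, so n(e⁻) = 2 × 0.1411 = 0.2821 mol.
The cells are in series, so the same 0.2821 mol of electrons passes through the second cell.
2 Cl⁻ → Cl₂ + 2 e⁻ — 2 mol e⁻ per mol Cl₂, so n(Cl₂) = 0.2821/2 = 0.1411 mol.
V = nRT/P = (0.1411 × 8.314 × 290) / (165 × 10³) = 0.00206 m³ = 2.06 L.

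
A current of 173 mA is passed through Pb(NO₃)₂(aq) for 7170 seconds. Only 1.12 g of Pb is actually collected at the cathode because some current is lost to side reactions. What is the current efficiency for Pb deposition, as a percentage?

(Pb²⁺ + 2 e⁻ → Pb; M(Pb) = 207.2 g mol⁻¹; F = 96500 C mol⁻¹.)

Q = I·t = 0.1730 × 7170.0 = 1240 C; n(e⁻) = 1240/96500 = 0.01285 mol.
Theoretical n(Pb) = n(e⁻)/2 = 0.006427 mol, i.e. m_theo = 0.006427 × 207.2 = 1.332 g.
Efficiency = m_actual / m_theo = 1.12 / 1.332 = 84.1 %.

84.1 %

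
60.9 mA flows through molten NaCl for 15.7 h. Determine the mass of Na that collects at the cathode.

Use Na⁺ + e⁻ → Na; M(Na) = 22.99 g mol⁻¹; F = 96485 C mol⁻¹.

0.820 g

Q = I·t = 0.06090 A × 56520 s = 3442 C.
n(e⁻) = Q/F = 3442 / 96485 = 0.03567 mol.
Na⁺ + e⁻ → Na, so n(Na) = n(e⁻)/1 = 0.03567 mol.
m = n·M = 0.03567 × 22.99 = 0.820 g.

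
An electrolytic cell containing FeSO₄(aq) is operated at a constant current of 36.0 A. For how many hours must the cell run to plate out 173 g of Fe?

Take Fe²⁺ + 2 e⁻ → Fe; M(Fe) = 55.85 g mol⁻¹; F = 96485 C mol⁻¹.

4.61 h

n(Fe) = m/M = 173 / 55.85 = 3.098 mol.
Each Fe atom requires 2 electrons, so n(e⁻) = 2 × 3.098 = 6.195 mol.
Q = n(e⁻)·F = 6.195 × 96485 = 597700 C.
t = Q/I = 597700 / 36.00 A = 16600 s = 4.61 h.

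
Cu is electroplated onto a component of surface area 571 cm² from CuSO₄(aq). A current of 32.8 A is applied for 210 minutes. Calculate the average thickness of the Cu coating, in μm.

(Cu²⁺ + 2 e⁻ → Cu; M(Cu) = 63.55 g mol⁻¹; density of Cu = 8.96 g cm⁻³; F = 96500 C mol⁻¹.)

Q = I·t = 32.80 × 12600 = 413300 C; n(e⁻) = 4.283 mol.
n(Cu) = n(e⁻)/2 = 2.141 mol, so m = 2.141 × 63.55 = 136.1 g.
Volume = m/ρ = 136.1 / 8.96 = 15.19 cm³.
Thickness = V/A = 15.19 / 571 = 0.0266 cm = 266 μm.

266 μm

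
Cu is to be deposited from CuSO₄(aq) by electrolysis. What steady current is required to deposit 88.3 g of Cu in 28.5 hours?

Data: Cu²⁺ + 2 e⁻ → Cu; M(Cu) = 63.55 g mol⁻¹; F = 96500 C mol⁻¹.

2.61 A

n(Cu) = 88.3 / 63.55 = 1.389 mol.
n(e⁻) = 2 × 1.389 = 2.779 mol.
Q = n(e⁻)·F = 2.779 × 96500 = 268200 C.
I = Q/t = 268200 / 102600 s = 2.61 A.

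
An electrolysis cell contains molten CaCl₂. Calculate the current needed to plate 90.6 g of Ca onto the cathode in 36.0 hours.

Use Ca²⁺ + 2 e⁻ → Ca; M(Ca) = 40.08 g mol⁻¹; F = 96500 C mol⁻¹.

n(Ca) = 90.6 / 40.08 = 2.260 mol.
n(e⁻) = 2 × 2.260 = 4.521 mol.
Q = n(e⁻)·F = 4.521 × 96500 = 436300 C.
I = Q/t = 436300 / 129600 s = 3.37 A.

3.37 A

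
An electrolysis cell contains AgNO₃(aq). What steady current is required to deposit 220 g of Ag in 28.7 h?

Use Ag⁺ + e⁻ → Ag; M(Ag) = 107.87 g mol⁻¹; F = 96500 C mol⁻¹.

n(Ag) = 220 / 107.87 = 2.039 mol.
n(e⁻) = 1 × 2.039 = 2.039 mol.
Q = n(e⁻)·F = 2.039 × 96500 = 196800 C.
I = Q/t = 196800 / 103320 s = 1.90 A.

1.90 A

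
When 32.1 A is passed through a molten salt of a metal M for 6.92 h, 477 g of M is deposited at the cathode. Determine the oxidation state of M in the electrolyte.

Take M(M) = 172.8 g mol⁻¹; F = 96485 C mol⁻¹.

Q = I·t = 32.10 A × 24912 s = 799700 C, so n(e⁻) = 799700/96485 = 8.288 mol.
n(M) deposited = 477 / 172.8 = 2.760 mol.
Electrons per atom = n(e⁻)/n(M) = 8.288 / 2.760 = 3.00 ≈ 3, so the ion is M³⁺.

+3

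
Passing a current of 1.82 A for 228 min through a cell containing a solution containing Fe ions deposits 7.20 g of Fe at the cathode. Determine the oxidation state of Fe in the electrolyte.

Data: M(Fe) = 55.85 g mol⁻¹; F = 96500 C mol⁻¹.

Q = I·t = 1.820 A × 13680 s = 24900 C, so n(e⁻) = 24900/96500 = 0.2580 mol.
n(Fe) deposited = 7.20 / 55.85 = 0.1289 mol.
Electrons per atom = n(e⁻)/n(Fe) = 0.2580 / 0.1289 = 2.00 ≈ 2, so the ion is Fe²⁺.

+2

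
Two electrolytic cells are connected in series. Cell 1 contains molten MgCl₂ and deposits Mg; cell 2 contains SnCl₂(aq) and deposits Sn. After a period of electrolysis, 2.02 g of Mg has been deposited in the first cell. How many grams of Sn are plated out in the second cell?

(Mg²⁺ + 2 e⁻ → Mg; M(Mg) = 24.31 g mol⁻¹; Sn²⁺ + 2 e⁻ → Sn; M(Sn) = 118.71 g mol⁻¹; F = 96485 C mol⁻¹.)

n(Mg) = 2.02 / 24.31 = 0.08309 mol.
Since Mg²⁺ + 2 e⁻ → Mg, n(e⁻) passed = 2 × 0.08309 = 0.1662 mol.
Cells in series carry the same charge, so the same 0.1662 mol of electrons passes through cell 2.
Sn²⁺ + 2 e⁻ → Sn, so n(Sn) = 0.1662 / 2 = 0.08309 mol.
m(Sn) = 0.08309 × 118.71 = 9.86 g.

9.86 g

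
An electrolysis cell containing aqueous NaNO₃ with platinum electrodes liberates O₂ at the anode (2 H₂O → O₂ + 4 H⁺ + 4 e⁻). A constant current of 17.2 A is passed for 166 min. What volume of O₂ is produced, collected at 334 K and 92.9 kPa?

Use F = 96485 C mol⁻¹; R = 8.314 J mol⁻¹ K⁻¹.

13.3 L

Q = I·t = 17.20 A × 9960.0 s = 171300 C.
n(e⁻) = Q/F = 171300 / 96485 = 1.776 mol.
4 electrons are transferred per O₂ molecule, so n(O₂) = 1.776 / 4 = 0.4439 mol.
V = nRT/P = (0.4439 × 8.314 × 334) / (92.9 × 10³ Pa) = 0.0133 m³ = 13.3 L.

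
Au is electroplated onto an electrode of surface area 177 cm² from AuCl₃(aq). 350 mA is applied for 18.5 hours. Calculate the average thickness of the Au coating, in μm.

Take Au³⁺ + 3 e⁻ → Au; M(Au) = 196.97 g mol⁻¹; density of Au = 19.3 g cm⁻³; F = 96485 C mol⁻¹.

Q = I·t = 0.3500 × 66600 = 23310 C; n(e⁻) = 0.2416 mol.
n(Au) = n(e⁻)/3 = 0.08053 mol, so m = 0.08053 × 196.97 = 15.86 g.
Volume = m/ρ = 15.86 / 19.3 = 0.8219 cm³.
Thickness = V/A = 0.8219 / 177 = 0.00464 cm = 46.4 μm.

46.4 μm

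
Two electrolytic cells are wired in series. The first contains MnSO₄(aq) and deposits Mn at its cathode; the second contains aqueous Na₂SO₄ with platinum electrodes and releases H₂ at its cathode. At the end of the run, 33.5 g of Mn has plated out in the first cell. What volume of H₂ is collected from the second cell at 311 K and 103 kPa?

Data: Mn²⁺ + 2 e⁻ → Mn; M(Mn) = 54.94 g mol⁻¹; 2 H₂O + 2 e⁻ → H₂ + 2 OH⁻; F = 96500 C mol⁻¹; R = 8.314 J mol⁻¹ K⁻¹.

n(Mn) = 33.5 / 54.94 = 0.6098 mol, so n(e⁻) = 2 × 0.6098 = 1.220 mol.
The cells are in series, so the same 1.220 mol of electrons passes through the second cell.
2 H₂O + 2 e⁻ → H₂ + 2 OH⁻ — 2 mol e⁻ per mol H₂, so n(H₂) = 1.220/2 = 0.6098 mol.
V = nRT/P = (0.6098 × 8.314 × 311) / (103 × 10³) = 0.0153 m³ = 15.3 L.

15.3 L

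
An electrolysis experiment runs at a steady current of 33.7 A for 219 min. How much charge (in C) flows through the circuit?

4.43 × 10⁵ C

Q = I·t = 33.70 A × 13140 s = 4.43 × 10⁵ C.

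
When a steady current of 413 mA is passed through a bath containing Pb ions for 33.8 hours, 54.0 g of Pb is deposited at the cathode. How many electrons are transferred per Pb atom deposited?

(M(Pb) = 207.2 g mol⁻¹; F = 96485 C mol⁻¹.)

2

Q = I·t = 0.4130 A × 121680 s = 50250 C, so n(e⁻) = 50250/96485 = 0.5208 mol.
n(Pb) deposited = 54.0 / 207.2 = 0.2606 mol.
Electrons per atom = n(e⁻)/n(Pb) = 0.5208 / 0.2606 = 2.00 ≈ 2, so the ion is Pb²⁺.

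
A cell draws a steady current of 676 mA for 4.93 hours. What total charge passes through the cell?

Q = I·t = 0.6760 A × 17748 s = 12000 C.

12000 C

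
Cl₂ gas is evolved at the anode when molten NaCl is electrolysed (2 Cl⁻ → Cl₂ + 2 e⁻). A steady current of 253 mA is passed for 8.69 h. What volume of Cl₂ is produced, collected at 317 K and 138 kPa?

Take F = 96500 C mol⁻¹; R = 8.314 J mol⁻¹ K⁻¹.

0.783 L

Q = I·t = 0.2530 A × 31284 s = 7915 C.
n(e⁻) = Q/F = 7915 / 96500 = 0.08202 mol.
2 electrons are transferred per Cl₂ molecule, so n(Cl₂) = 0.08202 / 2 = 0.04101 mol.
V = nRT/P = (0.04101 × 8.314 × 317) / (138 × 10³ Pa) = 7.83 × 10⁻⁴ m³ = 0.783 L.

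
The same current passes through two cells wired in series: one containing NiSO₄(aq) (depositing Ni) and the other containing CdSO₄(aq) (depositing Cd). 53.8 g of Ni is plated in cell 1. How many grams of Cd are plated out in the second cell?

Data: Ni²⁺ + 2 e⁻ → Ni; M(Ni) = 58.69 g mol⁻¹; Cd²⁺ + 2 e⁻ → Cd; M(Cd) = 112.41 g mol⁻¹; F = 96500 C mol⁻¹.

n(Ni) = 53.8 / 58.69 = 0.9167 mol.
Since Ni²⁺ + 2 e⁻ → Ni, n(e⁻) passed = 2 × 0.9167 = 1.833 mol.
Cells in series carry the same charge, so the same 1.833 mol of electrons passes through cell 2.
Cd²⁺ + 2 e⁻ → Cd, so n(Cd) = 1.833 / 2 = 0.9167 mol.
m(Cd) = 0.9167 × 112.41 = 103 g.

103 g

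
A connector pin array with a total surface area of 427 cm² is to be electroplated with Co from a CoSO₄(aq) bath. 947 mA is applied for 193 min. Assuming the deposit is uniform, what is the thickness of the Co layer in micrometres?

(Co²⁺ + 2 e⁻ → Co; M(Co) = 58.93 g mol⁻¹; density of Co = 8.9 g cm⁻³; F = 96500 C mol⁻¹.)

Q = I·t = 0.9470 × 11580 = 10970 C; n(e⁻) = 0.1136 mol.
n(Co) = n(e⁻)/2 = 0.05682 mol, so m = 0.05682 × 58.93 = 3.348 g.
Volume = m/ρ = 3.348 / 8.9 = 0.3762 cm³.
Thickness = V/A = 0.3762 / 427 = 8.81 × 10⁻⁴ cm = 8.81 μm.

8.81 μm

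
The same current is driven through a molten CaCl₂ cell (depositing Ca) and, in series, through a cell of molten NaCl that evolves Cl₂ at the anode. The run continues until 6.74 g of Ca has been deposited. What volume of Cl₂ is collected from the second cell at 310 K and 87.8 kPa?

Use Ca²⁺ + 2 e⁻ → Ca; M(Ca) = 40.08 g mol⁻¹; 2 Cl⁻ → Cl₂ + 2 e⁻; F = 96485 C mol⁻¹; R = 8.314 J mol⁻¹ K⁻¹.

4.94 L

n(Ca) = 6.74 / 40.08 = 0.1682 mol, so n(e⁻) = 2 × 0.1682 = 0.3363 mol.
The cells are in series, so the same 0.3363 mol of electrons passes through the second cell.
2 Cl⁻ → Cl₂ + 2 e⁻ — 2 mol e⁻ per mol Cl₂, so n(Cl₂) = 0.3363/2 = 0.1682 mol.
V = nRT/P = (0.1682 × 8.314 × 310) / (87.8 × 10³) = 0.00494 m³ = 4.94 L.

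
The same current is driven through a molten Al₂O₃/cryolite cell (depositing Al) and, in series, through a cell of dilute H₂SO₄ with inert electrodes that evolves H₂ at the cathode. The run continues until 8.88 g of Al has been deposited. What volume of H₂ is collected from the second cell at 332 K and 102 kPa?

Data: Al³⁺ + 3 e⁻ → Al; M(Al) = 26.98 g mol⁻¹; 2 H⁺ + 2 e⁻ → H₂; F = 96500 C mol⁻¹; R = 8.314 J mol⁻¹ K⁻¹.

13.4 L

n(Al) = 8.88 / 26.98 = 0.3291 mol, so n(e⁻) = 3 × 0.3291 = 0.9874 mol.
The cells are in series, so the same 0.9874 mol of electrons passes through the second cell.
2 H⁺ + 2 e⁻ → H₂ — 2 mol e⁻ per mol H₂, so n(H₂) = 0.9874/2 = 0.4937 mol.
V = nRT/P = (0.4937 × 8.314 × 332) / (102 × 10³) = 0.0134 m³ = 13.4 L.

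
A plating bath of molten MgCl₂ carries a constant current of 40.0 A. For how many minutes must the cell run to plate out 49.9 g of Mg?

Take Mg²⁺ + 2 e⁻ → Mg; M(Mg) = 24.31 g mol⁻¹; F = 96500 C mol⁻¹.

n(Mg) = m/M = 49.9 / 24.31 = 2.053 mol.
Each Mg atom requires 2 electrons, so n(e⁻) = 2 × 2.053 = 4.105 mol.
Q = n(e⁻)·F = 4.105 × 96500 = 396200 C.
t = Q/I = 396200 / 40.00 A = 9904 s = 165 min.

165 min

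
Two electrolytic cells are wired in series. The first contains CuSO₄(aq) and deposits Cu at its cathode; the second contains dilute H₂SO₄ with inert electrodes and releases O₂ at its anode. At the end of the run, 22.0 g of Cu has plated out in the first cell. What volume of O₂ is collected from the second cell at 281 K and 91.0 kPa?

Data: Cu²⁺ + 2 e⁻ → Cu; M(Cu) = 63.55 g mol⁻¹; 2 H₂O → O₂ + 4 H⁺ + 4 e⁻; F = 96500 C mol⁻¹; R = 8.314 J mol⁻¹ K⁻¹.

n(Cu) = 22.0 / 63.55 = 0.3462 mol, so n(e⁻) = 2 × 0.3462 = 0.6924 mol.
The cells are in series, so the same 0.6924 mol of electrons passes through the second cell.
2 H₂O → O₂ + 4 H⁺ + 4 e⁻ — 4 mol e⁻ per mol O₂, so n(O₂) = 0.6924/4 = 0.1731 mol.
V = nRT/P = (0.1731 × 8.314 × 281) / (91.0 × 10³) = 0.00444 m³ = 4.44 L.

4.44 L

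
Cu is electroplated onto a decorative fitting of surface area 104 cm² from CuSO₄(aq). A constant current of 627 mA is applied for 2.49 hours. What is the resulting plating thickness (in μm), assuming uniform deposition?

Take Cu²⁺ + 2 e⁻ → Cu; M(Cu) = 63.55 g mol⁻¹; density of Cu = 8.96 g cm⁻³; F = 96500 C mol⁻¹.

19.9 μm

Q = I·t = 0.6270 × 8964.0 = 5620 C; n(e⁻) = 0.05824 mol.
n(Cu) = n(e⁻)/2 = 0.02912 mol, so m = 0.02912 × 63.55 = 1.851 g.
Volume = m/ρ = 1.851 / 8.96 = 0.2065 cm³.
Thickness = V/A = 0.2065 / 104 = 0.00199 cm = 19.9 μm.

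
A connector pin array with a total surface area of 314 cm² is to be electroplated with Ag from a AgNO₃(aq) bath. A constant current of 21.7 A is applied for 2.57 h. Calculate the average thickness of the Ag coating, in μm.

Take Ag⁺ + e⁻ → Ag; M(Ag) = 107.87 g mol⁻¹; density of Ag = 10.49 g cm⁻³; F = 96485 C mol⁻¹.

681 μm

Q = I·t = 21.70 × 9252.0 = 200800 C; n(e⁻) = 2.081 mol.
n(Ag) = n(e⁻)/1 = 2.081 mol, so m = 2.081 × 107.87 = 224.5 g.
Volume = m/ρ = 224.5 / 10.49 = 21.40 cm³.
Thickness = V/A = 21.40 / 314 = 0.0681 cm = 681 μm.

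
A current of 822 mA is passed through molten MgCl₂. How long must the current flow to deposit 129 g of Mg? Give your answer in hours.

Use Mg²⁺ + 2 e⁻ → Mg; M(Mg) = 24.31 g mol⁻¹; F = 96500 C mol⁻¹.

n(Mg) = m/M = 129 / 24.31 = 5.306 mol.
Each Mg atom requires 2 electrons, so n(e⁻) = 2 × 5.306 = 10.61 mol.
Q = n(e⁻)·F = 10.61 × 96500 = 1024000 C.
t = Q/I = 1024000 / 0.8220 A = 1246000 s = 346 h.

346 h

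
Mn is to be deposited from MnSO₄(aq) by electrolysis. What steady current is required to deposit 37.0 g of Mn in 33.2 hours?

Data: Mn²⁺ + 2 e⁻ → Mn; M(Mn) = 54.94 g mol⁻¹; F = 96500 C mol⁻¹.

1.09 A

n(Mn) = 37.0 / 54.94 = 0.6735 mol.
n(e⁻) = 2 × 0.6735 = 1.347 mol.
Q = n(e⁻)·F = 1.347 × 96500 = 130000 C.
I = Q/t = 130000 / 119520 s = 1.09 A.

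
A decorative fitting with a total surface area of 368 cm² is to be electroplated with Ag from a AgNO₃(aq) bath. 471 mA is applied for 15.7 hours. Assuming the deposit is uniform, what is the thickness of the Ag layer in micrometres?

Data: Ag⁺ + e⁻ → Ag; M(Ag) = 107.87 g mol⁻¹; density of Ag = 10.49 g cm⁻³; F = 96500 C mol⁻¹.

77.1 μm

Q = I·t = 0.4710 × 56520 = 26620 C; n(e⁻) = 0.2759 mol.
n(Ag) = n(e⁻)/1 = 0.2759 mol, so m = 0.2759 × 107.87 = 29.76 g.
Volume = m/ρ = 29.76 / 10.49 = 2.837 cm³.
Thickness = V/A = 2.837 / 368 = 0.00771 cm = 77.1 μm.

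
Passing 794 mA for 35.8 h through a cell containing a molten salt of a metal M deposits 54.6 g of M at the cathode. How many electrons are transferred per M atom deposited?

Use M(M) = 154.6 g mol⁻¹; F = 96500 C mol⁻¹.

Q = I·t = 0.7940 A × 128880 s = 102300 C, so n(e⁻) = 102300/96500 = 1.060 mol.
n(M) deposited = 54.6 / 154.6 = 0.3532 mol.
Electrons per atom = n(e⁻)/n(M) = 1.060 / 0.3532 = 3.00 ≈ 3, so the ion is M³⁺.

3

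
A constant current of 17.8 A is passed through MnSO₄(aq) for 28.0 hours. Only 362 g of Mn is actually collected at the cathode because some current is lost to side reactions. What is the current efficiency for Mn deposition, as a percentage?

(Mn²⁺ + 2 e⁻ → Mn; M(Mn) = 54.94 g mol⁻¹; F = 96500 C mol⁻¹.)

70.9 %

Q = I·t = 17.80 × 100800 = 1794000 C; n(e⁻) = 1794000/96500 = 18.59 mol.
Theoretical n(Mn) = n(e⁻)/2 = 9.297 mol, i.e. m_theo = 9.297 × 54.94 = 510.8 g.
Efficiency = m_actual / m_theo = 362 / 510.8 = 70.9 %.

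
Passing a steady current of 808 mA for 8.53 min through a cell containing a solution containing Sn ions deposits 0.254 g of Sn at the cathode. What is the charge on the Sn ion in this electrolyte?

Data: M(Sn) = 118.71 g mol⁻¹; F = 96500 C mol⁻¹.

+2

Q = I·t = 0.8080 A × 511.80 s = 413.5 C, so n(e⁻) = 413.5/96500 = 0.004285 mol.
n(Sn) deposited = 0.254 / 118.71 = 0.002140 mol.
Electrons per atom = n(e⁻)/n(Sn) = 0.004285 / 0.002140 = 2.00 ≈ 2, so the ion is Sn²⁺.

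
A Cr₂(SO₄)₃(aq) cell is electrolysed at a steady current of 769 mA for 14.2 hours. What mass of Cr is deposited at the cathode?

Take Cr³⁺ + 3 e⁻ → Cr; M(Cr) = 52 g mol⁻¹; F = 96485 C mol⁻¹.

Q = I·t = 0.7690 A × 51120 s = 39310 C.
n(e⁻) = Q/F = 39310 / 96485 = 0.4074 mol.
Cr³⁺ + 3 e⁻ → Cr, so n(Cr) = n(e⁻)/3 = 0.1358 mol.
m = n·M = 0.1358 × 52 = 7.06 g.

7.06 g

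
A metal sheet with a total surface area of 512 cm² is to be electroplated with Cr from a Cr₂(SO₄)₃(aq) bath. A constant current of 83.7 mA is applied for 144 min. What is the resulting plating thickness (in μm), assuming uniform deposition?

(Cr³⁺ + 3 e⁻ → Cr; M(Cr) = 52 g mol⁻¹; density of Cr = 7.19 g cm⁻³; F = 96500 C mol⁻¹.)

0.353 μm

Q = I·t = 0.08370 × 8640.0 = 723.2 C; n(e⁻) = 0.007494 mol.
n(Cr) = n(e⁻)/3 = 0.002498 mol, so m = 0.002498 × 52 = 0.1299 g.
Volume = m/ρ = 0.1299 / 7.19 = 0.01807 cm³.
Thickness = V/A = 0.01807 / 512 = 3.53 × 10⁻⁵ cm = 0.353 μm.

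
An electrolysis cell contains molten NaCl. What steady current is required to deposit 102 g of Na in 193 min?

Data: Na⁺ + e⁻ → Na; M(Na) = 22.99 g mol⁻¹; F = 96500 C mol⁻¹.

37.0 A

n(Na) = 102 / 22.99 = 4.437 mol.
n(e⁻) = 1 × 4.437 = 4.437 mol.
Q = n(e⁻)·F = 4.437 × 96500 = 428100 C.
I = Q/t = 428100 / 11580 s = 37.0 A.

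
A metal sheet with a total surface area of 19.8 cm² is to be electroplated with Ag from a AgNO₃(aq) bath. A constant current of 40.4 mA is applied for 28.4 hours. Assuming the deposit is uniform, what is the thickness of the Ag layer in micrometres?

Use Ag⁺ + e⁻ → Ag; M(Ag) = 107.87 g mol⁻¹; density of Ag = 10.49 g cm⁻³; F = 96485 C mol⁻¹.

Q = I·t = 0.04040 × 102240 = 4130 C; n(e⁻) = 0.04281 mol.
n(Ag) = n(e⁻)/1 = 0.04281 mol, so m = 0.04281 × 107.87 = 4.618 g.
Volume = m/ρ = 4.618 / 10.49 = 0.4402 cm³.
Thickness = V/A = 0.4402 / 19.8 = 0.0222 cm = 222 μm.

222 μm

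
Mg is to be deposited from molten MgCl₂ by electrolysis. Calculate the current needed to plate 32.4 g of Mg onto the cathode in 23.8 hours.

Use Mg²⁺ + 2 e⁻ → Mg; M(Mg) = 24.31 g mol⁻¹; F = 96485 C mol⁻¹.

3.00 A

n(Mg) = 32.4 / 24.31 = 1.333 mol.
n(e⁻) = 2 × 1.333 = 2.666 mol.
Q = n(e⁻)·F = 2.666 × 96485 = 257200 C.
I = Q/t = 257200 / 85680 s = 3.00 A.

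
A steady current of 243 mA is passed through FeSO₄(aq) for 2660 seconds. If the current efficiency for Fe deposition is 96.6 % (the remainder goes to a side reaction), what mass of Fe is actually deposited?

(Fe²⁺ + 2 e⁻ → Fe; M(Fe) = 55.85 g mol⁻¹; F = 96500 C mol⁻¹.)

0.181 g

Q = I·t = 0.2430 × 2660.0 = 646.4 C.
n(e⁻) = 646.4/96500 = 0.006698 mol; theoretically n(Fe) = 0.006698/2 = 0.003349 mol, m_theo = 0.1870 g.
At 96.6 % efficiency, m_actual = 0.966 × 0.1870 = 0.181 g.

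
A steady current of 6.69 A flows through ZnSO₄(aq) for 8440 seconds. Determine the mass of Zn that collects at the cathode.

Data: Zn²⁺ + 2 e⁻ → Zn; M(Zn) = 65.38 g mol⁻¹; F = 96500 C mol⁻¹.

Q = I·t = 6.690 A × 8440.0 s = 56460 C.
n(e⁻) = Q/F = 56460 / 96500 = 0.5851 mol.
Zn²⁺ + 2 e⁻ → Zn, so n(Zn) = n(e⁻)/2 = 0.2926 mol.
m = n·M = 0.2926 × 65.38 = 19.1 g.

19.1 g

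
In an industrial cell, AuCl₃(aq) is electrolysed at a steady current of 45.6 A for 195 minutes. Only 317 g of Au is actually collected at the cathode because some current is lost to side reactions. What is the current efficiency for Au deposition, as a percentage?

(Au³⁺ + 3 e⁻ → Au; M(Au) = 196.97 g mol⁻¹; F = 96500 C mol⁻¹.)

87.3 %

Q = I·t = 45.60 × 11700 = 533500 C; n(e⁻) = 533500/96500 = 5.529 mol.
Theoretical n(Au) = n(e⁻)/3 = 1.843 mol, i.e. m_theo = 1.843 × 196.97 = 363.0 g.
Efficiency = m_actual / m_theo = 317 / 363.0 = 87.3 %.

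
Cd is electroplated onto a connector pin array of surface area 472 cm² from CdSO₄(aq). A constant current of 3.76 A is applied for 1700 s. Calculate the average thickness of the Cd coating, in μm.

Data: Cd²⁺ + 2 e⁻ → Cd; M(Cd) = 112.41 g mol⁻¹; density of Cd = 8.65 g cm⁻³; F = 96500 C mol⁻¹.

9.12 μm

Q = I·t = 3.760 × 1700.0 = 6392 C; n(e⁻) = 0.06624 mol.
n(Cd) = n(e⁻)/2 = 0.03312 mol, so m = 0.03312 × 112.41 = 3.723 g.
Volume = m/ρ = 3.723 / 8.65 = 0.4304 cm³.
Thickness = V/A = 0.4304 / 472 = 9.12 × 10⁻⁴ cm = 9.12 μm.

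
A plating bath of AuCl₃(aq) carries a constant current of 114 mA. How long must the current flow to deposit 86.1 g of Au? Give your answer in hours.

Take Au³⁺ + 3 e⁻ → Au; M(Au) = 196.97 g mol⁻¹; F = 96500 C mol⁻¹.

n(Au) = m/M = 86.1 / 196.97 = 0.4371 mol.
Each Au atom requires 3 electrons, so n(e⁻) = 3 × 0.4371 = 1.311 mol.
Q = n(e⁻)·F = 1.311 × 96500 = 126500 C.
t = Q/I = 126500 / 0.1140 A = 1110000 s = 308 h.

308 h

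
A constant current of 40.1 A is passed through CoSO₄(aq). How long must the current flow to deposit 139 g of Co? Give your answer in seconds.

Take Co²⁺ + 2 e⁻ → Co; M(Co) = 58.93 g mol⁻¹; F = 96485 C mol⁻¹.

n(Co) = m/M = 139 / 58.93 = 2.359 mol.
Each Co atom requires 2 electrons, so n(e⁻) = 2 × 2.359 = 4.717 mol.
Q = n(e⁻)·F = 4.717 × 96485 = 455200 C.
t = Q/I = 455200 / 40.10 A = 11350 s.

11400 s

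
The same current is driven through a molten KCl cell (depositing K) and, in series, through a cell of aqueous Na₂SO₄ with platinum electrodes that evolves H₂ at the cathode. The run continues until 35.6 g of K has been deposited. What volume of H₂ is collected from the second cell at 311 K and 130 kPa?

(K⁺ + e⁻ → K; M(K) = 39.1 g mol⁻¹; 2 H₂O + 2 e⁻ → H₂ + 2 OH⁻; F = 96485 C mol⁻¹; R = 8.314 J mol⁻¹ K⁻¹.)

n(K) = 35.6 / 39.1 = 0.9105 mol, so n(e⁻) = 1 × 0.9105 = 0.9105 mol.
The cells are in series, so the same 0.9105 mol of electrons passes through the second cell.
2 H₂O + 2 e⁻ → H₂ + 2 OH⁻ — 2 mol e⁻ per mol H₂, so n(H₂) = 0.9105/2 = 0.4552 mol.
V = nRT/P = (0.4552 × 8.314 × 311) / (130 × 10³) = 0.00905 m³ = 9.05 L.

9.05 L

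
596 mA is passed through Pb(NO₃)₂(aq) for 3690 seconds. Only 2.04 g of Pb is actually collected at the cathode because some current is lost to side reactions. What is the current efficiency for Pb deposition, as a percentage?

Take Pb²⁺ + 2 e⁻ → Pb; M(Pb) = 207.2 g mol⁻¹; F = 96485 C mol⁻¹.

Q = I·t = 0.5960 × 3690.0 = 2199 C; n(e⁻) = 2199/96485 = 0.02279 mol.
Theoretical n(Pb) = n(e⁻)/2 = 0.01140 mol, i.e. m_theo = 0.01140 × 207.2 = 2.361 g.
Efficiency = m_actual / m_theo = 2.04 / 2.361 = 86.4 %.

86.4 %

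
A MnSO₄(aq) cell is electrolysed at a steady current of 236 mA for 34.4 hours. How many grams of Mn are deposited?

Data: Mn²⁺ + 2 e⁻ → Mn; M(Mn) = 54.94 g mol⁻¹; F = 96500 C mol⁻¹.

Q = I·t = 0.2360 A × 123840 s = 29230 C.
n(e⁻) = Q/F = 29230 / 96500 = 0.3029 mol.
Mn²⁺ + 2 e⁻ → Mn, so n(Mn) = n(e⁻)/2 = 0.1514 mol.
m = n·M = 0.1514 × 54.94 = 8.32 g.

8.32 g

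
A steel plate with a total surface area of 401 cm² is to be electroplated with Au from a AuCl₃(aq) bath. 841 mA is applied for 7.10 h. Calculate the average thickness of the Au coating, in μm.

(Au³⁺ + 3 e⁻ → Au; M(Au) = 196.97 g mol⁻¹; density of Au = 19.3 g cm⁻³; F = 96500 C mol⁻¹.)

18.9 μm

Q = I·t = 0.8410 × 25560 = 21500 C; n(e⁻) = 0.2228 mol.
n(Au) = n(e⁻)/3 = 0.07425 mol, so m = 0.07425 × 196.97 = 14.63 g.
Volume = m/ρ = 14.63 / 19.3 = 0.7578 cm³.
Thickness = V/A = 0.7578 / 401 = 0.00189 cm = 18.9 μm.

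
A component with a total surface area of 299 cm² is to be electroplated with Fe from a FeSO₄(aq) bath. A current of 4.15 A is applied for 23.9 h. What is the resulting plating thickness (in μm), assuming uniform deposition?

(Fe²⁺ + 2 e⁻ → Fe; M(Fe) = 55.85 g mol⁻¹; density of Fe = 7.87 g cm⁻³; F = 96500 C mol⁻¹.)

Q = I·t = 4.150 × 86040 = 357100 C; n(e⁻) = 3.700 mol.
n(Fe) = n(e⁻)/2 = 1.850 mol, so m = 1.850 × 55.85 = 103.3 g.
Volume = m/ρ = 103.3 / 7.87 = 13.13 cm³.
Thickness = V/A = 13.13 / 299 = 0.0439 cm = 439 μm.

439 μm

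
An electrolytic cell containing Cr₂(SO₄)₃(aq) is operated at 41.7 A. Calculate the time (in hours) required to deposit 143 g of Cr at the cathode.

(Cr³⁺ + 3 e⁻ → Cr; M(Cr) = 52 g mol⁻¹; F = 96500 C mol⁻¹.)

5.30 h

n(Cr) = m/M = 143 / 52 = 2.750 mol.
Each Cr atom requires 3 electrons, so n(e⁻) = 3 × 2.750 = 8.250 mol.
Q = n(e⁻)·F = 8.250 × 96500 = 796100 C.
t = Q/I = 796100 / 41.70 A = 19090 s = 5.30 h.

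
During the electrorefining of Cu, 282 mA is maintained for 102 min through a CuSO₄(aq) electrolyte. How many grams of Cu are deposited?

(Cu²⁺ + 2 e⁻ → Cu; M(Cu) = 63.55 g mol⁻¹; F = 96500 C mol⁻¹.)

0.568 g

Q = I·t = 0.2820 A × 6120.0 s = 1726 C.
n(e⁻) = Q/F = 1726 / 96500 = 0.01788 mol.
Cu²⁺ + 2 e⁻ → Cu, so n(Cu) = n(e⁻)/2 = 0.008942 mol.
m = n·M = 0.008942 × 63.55 = 0.568 g.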